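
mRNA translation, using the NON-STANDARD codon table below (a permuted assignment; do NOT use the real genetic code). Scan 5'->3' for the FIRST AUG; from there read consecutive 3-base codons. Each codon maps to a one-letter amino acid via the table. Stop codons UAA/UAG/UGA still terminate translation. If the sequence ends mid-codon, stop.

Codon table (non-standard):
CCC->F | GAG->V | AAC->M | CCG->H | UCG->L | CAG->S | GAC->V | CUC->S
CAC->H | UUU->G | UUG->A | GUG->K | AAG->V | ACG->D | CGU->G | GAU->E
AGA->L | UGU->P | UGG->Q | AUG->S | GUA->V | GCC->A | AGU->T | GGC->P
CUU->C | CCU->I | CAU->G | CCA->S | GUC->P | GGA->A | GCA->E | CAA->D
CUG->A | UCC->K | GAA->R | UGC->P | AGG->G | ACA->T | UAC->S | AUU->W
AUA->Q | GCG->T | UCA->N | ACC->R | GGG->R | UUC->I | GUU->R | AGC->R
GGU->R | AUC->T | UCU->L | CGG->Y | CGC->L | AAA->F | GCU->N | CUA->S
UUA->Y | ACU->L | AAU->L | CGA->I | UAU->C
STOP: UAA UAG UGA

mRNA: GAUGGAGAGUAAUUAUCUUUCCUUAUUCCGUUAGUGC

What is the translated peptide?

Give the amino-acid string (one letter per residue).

Answer: SVTLCCKYIG

Derivation:
start AUG at pos 1
pos 1: AUG -> S; peptide=S
pos 4: GAG -> V; peptide=SV
pos 7: AGU -> T; peptide=SVT
pos 10: AAU -> L; peptide=SVTL
pos 13: UAU -> C; peptide=SVTLC
pos 16: CUU -> C; peptide=SVTLCC
pos 19: UCC -> K; peptide=SVTLCCK
pos 22: UUA -> Y; peptide=SVTLCCKY
pos 25: UUC -> I; peptide=SVTLCCKYI
pos 28: CGU -> G; peptide=SVTLCCKYIG
pos 31: UAG -> STOP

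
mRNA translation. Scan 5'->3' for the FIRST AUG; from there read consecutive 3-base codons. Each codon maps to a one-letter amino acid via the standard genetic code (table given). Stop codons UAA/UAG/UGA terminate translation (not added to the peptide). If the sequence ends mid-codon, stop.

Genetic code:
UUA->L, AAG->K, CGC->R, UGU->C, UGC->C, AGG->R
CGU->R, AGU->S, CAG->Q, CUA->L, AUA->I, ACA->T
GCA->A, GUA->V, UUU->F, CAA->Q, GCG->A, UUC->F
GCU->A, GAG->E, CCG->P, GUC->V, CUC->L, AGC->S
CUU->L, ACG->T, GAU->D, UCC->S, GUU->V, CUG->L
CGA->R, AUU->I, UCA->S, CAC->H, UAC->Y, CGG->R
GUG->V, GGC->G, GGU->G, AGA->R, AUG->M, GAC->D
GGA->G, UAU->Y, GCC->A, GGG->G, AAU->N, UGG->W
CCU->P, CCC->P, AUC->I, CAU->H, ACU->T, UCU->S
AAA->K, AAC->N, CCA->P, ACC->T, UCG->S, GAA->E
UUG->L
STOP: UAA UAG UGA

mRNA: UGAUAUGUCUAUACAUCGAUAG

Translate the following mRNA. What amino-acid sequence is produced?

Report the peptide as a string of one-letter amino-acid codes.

Answer: MSIHR

Derivation:
start AUG at pos 4
pos 4: AUG -> M; peptide=M
pos 7: UCU -> S; peptide=MS
pos 10: AUA -> I; peptide=MSI
pos 13: CAU -> H; peptide=MSIH
pos 16: CGA -> R; peptide=MSIHR
pos 19: UAG -> STOP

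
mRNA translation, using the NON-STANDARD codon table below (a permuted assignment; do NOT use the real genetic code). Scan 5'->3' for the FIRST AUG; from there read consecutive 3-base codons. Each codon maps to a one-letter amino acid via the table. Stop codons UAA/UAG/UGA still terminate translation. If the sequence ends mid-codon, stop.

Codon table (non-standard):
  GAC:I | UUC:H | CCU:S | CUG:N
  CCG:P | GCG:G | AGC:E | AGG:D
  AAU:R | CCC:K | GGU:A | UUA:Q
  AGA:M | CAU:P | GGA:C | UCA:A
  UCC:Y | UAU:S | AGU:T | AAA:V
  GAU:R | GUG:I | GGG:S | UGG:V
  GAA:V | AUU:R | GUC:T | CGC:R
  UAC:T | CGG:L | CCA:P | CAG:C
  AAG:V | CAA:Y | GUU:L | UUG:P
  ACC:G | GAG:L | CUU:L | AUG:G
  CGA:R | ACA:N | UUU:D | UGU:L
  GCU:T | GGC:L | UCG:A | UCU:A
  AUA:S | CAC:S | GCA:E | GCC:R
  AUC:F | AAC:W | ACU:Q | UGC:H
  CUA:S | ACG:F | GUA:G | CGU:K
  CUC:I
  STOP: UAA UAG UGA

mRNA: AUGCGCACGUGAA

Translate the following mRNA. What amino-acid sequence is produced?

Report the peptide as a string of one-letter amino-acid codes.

Answer: GRF

Derivation:
start AUG at pos 0
pos 0: AUG -> G; peptide=G
pos 3: CGC -> R; peptide=GR
pos 6: ACG -> F; peptide=GRF
pos 9: UGA -> STOP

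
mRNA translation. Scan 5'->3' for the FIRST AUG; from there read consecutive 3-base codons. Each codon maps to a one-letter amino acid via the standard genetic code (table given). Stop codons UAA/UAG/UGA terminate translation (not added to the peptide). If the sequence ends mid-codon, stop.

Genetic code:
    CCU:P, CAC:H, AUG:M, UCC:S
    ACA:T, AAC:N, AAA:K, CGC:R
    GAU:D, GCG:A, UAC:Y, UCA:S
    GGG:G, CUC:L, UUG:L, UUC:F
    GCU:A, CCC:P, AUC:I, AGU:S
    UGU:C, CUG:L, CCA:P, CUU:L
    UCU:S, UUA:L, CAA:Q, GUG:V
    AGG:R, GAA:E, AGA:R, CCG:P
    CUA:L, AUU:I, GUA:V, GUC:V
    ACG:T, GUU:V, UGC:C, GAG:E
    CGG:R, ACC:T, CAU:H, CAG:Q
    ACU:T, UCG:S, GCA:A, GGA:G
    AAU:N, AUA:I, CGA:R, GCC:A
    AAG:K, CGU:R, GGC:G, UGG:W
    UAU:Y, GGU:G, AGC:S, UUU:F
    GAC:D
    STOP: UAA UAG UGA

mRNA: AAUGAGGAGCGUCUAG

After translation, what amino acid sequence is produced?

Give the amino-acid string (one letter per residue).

start AUG at pos 1
pos 1: AUG -> M; peptide=M
pos 4: AGG -> R; peptide=MR
pos 7: AGC -> S; peptide=MRS
pos 10: GUC -> V; peptide=MRSV
pos 13: UAG -> STOP

Answer: MRSV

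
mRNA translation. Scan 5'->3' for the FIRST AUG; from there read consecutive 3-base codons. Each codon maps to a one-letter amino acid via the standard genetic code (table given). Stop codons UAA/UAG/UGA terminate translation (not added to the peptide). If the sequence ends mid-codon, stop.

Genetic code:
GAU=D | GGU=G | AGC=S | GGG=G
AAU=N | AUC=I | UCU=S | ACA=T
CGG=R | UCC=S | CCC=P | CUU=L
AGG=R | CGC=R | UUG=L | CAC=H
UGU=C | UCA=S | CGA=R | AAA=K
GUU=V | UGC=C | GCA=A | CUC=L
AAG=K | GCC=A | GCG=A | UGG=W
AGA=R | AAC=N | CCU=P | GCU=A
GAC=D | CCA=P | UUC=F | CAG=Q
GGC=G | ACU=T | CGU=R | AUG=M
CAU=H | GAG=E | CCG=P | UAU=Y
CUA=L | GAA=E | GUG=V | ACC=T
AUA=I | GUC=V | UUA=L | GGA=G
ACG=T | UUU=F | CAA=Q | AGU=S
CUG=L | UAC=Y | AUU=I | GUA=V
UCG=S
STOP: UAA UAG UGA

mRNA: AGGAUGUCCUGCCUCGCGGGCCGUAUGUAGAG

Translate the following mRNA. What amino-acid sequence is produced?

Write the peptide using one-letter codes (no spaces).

start AUG at pos 3
pos 3: AUG -> M; peptide=M
pos 6: UCC -> S; peptide=MS
pos 9: UGC -> C; peptide=MSC
pos 12: CUC -> L; peptide=MSCL
pos 15: GCG -> A; peptide=MSCLA
pos 18: GGC -> G; peptide=MSCLAG
pos 21: CGU -> R; peptide=MSCLAGR
pos 24: AUG -> M; peptide=MSCLAGRM
pos 27: UAG -> STOP

Answer: MSCLAGRM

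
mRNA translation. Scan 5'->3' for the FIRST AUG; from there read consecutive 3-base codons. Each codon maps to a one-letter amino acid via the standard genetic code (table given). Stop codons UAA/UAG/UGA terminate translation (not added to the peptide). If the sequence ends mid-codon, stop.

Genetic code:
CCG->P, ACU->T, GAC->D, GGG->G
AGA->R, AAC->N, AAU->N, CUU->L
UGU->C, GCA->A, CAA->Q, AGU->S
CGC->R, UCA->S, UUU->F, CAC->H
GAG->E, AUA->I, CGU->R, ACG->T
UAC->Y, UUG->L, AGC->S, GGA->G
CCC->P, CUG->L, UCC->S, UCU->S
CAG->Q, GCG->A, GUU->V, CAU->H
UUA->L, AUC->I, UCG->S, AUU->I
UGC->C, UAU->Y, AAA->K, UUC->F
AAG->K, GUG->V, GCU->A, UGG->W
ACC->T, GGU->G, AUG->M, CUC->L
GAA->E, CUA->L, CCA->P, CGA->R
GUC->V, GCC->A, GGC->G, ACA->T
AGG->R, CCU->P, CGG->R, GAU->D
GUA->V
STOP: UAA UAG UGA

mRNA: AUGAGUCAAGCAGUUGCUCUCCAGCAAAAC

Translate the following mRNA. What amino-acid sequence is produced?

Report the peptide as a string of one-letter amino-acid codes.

Answer: MSQAVALQQN

Derivation:
start AUG at pos 0
pos 0: AUG -> M; peptide=M
pos 3: AGU -> S; peptide=MS
pos 6: CAA -> Q; peptide=MSQ
pos 9: GCA -> A; peptide=MSQA
pos 12: GUU -> V; peptide=MSQAV
pos 15: GCU -> A; peptide=MSQAVA
pos 18: CUC -> L; peptide=MSQAVAL
pos 21: CAG -> Q; peptide=MSQAVALQ
pos 24: CAA -> Q; peptide=MSQAVALQQ
pos 27: AAC -> N; peptide=MSQAVALQQN
pos 30: only 0 nt remain (<3), stop (end of mRNA)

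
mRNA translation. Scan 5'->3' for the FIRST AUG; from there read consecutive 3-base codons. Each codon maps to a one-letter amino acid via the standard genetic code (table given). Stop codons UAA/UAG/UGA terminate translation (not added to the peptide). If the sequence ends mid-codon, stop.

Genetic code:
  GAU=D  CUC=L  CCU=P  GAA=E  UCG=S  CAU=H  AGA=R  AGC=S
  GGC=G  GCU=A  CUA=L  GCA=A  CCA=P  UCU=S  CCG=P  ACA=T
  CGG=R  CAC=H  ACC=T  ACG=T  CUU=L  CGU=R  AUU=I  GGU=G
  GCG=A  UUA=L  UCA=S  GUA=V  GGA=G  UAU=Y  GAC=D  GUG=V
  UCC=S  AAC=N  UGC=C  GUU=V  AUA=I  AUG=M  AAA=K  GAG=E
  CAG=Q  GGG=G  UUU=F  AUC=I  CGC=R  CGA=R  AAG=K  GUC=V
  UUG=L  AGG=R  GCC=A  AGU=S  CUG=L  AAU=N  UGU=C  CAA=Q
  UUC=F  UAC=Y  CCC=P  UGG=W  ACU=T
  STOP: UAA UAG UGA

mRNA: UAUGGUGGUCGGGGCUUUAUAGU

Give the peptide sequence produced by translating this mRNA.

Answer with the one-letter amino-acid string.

Answer: MVVGAL

Derivation:
start AUG at pos 1
pos 1: AUG -> M; peptide=M
pos 4: GUG -> V; peptide=MV
pos 7: GUC -> V; peptide=MVV
pos 10: GGG -> G; peptide=MVVG
pos 13: GCU -> A; peptide=MVVGA
pos 16: UUA -> L; peptide=MVVGAL
pos 19: UAG -> STOP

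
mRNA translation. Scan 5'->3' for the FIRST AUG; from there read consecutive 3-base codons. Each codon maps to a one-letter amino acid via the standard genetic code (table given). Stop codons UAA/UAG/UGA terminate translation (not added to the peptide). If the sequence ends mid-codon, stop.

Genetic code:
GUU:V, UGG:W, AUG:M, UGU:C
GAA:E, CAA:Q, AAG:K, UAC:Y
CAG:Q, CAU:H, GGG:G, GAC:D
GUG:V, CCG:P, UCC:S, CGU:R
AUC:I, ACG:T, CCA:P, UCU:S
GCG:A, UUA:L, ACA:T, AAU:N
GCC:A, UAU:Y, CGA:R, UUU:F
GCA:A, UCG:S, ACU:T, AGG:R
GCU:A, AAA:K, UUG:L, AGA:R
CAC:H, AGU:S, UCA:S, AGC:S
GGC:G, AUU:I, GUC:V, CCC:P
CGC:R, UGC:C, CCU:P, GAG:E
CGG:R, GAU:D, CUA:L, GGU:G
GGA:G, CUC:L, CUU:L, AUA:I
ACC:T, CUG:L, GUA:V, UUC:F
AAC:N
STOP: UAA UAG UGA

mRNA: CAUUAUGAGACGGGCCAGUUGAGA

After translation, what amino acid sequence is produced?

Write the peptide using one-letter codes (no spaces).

start AUG at pos 4
pos 4: AUG -> M; peptide=M
pos 7: AGA -> R; peptide=MR
pos 10: CGG -> R; peptide=MRR
pos 13: GCC -> A; peptide=MRRA
pos 16: AGU -> S; peptide=MRRAS
pos 19: UGA -> STOP

Answer: MRRAS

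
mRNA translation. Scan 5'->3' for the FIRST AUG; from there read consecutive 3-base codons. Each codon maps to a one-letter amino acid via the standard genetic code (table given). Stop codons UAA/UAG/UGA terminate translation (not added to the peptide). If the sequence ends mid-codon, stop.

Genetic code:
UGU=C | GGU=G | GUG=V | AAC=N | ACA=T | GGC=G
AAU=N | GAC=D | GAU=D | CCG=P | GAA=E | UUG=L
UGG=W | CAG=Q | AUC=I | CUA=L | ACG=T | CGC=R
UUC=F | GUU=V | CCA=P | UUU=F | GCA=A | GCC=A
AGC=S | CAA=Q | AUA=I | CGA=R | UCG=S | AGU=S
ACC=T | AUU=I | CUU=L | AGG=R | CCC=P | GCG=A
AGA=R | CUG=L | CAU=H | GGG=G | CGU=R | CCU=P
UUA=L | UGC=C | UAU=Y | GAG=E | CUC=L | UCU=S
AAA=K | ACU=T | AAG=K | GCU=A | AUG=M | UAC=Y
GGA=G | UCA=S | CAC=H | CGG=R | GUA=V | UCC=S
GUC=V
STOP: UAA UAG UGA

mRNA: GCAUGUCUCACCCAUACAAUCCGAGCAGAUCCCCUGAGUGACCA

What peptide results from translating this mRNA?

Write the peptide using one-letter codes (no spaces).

Answer: MSHPYNPSRSPE

Derivation:
start AUG at pos 2
pos 2: AUG -> M; peptide=M
pos 5: UCU -> S; peptide=MS
pos 8: CAC -> H; peptide=MSH
pos 11: CCA -> P; peptide=MSHP
pos 14: UAC -> Y; peptide=MSHPY
pos 17: AAU -> N; peptide=MSHPYN
pos 20: CCG -> P; peptide=MSHPYNP
pos 23: AGC -> S; peptide=MSHPYNPS
pos 26: AGA -> R; peptide=MSHPYNPSR
pos 29: UCC -> S; peptide=MSHPYNPSRS
pos 32: CCU -> P; peptide=MSHPYNPSRSP
pos 35: GAG -> E; peptide=MSHPYNPSRSPE
pos 38: UGA -> STOP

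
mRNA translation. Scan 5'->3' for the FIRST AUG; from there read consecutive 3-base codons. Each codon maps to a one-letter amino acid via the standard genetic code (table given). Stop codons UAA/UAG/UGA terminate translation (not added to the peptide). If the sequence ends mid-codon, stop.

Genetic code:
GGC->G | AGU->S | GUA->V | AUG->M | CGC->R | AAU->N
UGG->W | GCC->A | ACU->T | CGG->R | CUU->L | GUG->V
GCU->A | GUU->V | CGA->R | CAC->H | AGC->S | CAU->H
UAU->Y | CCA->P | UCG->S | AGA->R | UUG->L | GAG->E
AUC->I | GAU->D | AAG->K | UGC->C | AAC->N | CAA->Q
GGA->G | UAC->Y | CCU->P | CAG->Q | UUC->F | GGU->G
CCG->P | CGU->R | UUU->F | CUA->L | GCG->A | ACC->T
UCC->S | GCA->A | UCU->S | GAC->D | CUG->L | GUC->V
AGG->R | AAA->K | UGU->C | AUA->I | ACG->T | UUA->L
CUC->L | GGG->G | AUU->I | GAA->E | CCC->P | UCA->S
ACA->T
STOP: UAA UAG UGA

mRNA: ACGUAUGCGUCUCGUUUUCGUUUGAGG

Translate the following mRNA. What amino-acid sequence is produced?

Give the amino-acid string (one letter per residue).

Answer: MRLVFV

Derivation:
start AUG at pos 4
pos 4: AUG -> M; peptide=M
pos 7: CGU -> R; peptide=MR
pos 10: CUC -> L; peptide=MRL
pos 13: GUU -> V; peptide=MRLV
pos 16: UUC -> F; peptide=MRLVF
pos 19: GUU -> V; peptide=MRLVFV
pos 22: UGA -> STOP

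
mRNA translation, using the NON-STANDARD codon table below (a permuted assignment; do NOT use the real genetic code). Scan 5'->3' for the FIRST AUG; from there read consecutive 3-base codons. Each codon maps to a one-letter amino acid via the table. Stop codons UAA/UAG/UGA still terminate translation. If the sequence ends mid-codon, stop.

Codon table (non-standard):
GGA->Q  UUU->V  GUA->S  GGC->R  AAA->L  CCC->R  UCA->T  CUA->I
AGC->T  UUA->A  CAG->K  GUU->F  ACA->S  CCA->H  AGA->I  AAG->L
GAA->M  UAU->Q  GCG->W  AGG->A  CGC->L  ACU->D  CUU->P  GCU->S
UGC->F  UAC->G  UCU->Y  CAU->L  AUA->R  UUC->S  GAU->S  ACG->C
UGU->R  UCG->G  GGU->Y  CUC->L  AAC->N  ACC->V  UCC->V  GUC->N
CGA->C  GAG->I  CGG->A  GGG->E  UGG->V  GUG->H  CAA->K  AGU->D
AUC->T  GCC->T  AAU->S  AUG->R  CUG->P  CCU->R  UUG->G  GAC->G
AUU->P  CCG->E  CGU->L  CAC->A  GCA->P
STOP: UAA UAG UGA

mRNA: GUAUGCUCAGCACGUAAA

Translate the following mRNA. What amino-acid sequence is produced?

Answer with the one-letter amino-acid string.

start AUG at pos 2
pos 2: AUG -> R; peptide=R
pos 5: CUC -> L; peptide=RL
pos 8: AGC -> T; peptide=RLT
pos 11: ACG -> C; peptide=RLTC
pos 14: UAA -> STOP

Answer: RLTC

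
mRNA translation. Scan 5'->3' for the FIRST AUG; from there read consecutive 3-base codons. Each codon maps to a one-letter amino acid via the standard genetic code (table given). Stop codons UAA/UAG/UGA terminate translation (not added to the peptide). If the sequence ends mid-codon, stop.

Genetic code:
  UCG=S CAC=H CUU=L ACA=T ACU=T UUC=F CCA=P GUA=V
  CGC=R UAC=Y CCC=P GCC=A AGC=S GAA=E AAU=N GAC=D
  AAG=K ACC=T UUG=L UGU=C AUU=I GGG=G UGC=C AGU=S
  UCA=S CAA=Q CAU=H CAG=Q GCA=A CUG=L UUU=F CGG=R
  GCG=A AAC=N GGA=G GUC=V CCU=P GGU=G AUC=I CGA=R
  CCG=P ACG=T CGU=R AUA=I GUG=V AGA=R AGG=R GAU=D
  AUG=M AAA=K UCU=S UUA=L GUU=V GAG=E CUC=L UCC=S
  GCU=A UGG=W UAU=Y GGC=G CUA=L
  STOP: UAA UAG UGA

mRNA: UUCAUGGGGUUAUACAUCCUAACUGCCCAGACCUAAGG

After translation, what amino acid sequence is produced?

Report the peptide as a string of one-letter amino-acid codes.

Answer: MGLYILTAQT

Derivation:
start AUG at pos 3
pos 3: AUG -> M; peptide=M
pos 6: GGG -> G; peptide=MG
pos 9: UUA -> L; peptide=MGL
pos 12: UAC -> Y; peptide=MGLY
pos 15: AUC -> I; peptide=MGLYI
pos 18: CUA -> L; peptide=MGLYIL
pos 21: ACU -> T; peptide=MGLYILT
pos 24: GCC -> A; peptide=MGLYILTA
pos 27: CAG -> Q; peptide=MGLYILTAQ
pos 30: ACC -> T; peptide=MGLYILTAQT
pos 33: UAA -> STOP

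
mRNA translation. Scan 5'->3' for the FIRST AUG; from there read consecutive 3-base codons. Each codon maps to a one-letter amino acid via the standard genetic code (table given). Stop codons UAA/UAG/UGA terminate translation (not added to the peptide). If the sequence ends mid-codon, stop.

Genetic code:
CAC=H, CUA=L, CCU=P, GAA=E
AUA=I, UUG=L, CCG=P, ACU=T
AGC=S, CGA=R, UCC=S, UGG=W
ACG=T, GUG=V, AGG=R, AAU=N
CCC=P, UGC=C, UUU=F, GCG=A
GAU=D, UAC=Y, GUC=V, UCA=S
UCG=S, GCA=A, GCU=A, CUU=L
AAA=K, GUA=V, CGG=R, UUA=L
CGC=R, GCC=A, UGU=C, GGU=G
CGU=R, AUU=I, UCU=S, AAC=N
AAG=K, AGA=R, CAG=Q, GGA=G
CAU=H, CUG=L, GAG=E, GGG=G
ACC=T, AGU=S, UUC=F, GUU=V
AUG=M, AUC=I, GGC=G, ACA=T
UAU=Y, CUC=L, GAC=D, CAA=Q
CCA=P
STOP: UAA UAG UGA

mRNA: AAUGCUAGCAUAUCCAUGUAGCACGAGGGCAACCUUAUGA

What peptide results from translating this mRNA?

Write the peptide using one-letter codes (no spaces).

Answer: MLAYPCSTRATL

Derivation:
start AUG at pos 1
pos 1: AUG -> M; peptide=M
pos 4: CUA -> L; peptide=ML
pos 7: GCA -> A; peptide=MLA
pos 10: UAU -> Y; peptide=MLAY
pos 13: CCA -> P; peptide=MLAYP
pos 16: UGU -> C; peptide=MLAYPC
pos 19: AGC -> S; peptide=MLAYPCS
pos 22: ACG -> T; peptide=MLAYPCST
pos 25: AGG -> R; peptide=MLAYPCSTR
pos 28: GCA -> A; peptide=MLAYPCSTRA
pos 31: ACC -> T; peptide=MLAYPCSTRAT
pos 34: UUA -> L; peptide=MLAYPCSTRATL
pos 37: UGA -> STOP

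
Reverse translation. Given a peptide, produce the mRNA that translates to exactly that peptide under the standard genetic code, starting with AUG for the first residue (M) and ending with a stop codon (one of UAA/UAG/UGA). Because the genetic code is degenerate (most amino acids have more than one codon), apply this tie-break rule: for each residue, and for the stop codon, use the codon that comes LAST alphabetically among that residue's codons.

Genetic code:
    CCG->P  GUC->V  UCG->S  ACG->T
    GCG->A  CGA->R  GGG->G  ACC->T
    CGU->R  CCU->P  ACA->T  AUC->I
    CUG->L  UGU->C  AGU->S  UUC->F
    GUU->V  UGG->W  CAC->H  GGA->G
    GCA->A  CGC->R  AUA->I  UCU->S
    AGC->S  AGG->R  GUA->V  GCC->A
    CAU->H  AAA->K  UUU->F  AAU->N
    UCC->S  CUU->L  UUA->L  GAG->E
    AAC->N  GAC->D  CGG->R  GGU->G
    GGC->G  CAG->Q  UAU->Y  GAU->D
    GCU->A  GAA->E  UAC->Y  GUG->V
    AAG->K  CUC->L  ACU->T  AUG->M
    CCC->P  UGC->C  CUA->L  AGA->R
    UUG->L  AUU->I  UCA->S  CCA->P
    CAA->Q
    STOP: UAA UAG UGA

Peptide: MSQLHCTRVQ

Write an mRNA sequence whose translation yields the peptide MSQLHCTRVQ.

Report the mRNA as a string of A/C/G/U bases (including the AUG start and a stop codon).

residue 1: M -> AUG (start codon)
residue 2: S codons sorted = AGC,AGU,UCA,UCC,UCG,UCU -> pick last = UCU
residue 3: Q codons sorted = CAA,CAG -> pick last = CAG
residue 4: L codons sorted = CUA,CUC,CUG,CUU,UUA,UUG -> pick last = UUG
residue 5: H codons sorted = CAC,CAU -> pick last = CAU
residue 6: C codons sorted = UGC,UGU -> pick last = UGU
residue 7: T codons sorted = ACA,ACC,ACG,ACU -> pick last = ACU
residue 8: R codons sorted = AGA,AGG,CGA,CGC,CGG,CGU -> pick last = CGU
residue 9: V codons sorted = GUA,GUC,GUG,GUU -> pick last = GUU
residue 10: Q codons sorted = CAA,CAG -> pick last = CAG
terminator: stop codons sorted = UAA,UAG,UGA -> pick last = UGA

Answer: mRNA: AUGUCUCAGUUGCAUUGUACUCGUGUUCAGUGA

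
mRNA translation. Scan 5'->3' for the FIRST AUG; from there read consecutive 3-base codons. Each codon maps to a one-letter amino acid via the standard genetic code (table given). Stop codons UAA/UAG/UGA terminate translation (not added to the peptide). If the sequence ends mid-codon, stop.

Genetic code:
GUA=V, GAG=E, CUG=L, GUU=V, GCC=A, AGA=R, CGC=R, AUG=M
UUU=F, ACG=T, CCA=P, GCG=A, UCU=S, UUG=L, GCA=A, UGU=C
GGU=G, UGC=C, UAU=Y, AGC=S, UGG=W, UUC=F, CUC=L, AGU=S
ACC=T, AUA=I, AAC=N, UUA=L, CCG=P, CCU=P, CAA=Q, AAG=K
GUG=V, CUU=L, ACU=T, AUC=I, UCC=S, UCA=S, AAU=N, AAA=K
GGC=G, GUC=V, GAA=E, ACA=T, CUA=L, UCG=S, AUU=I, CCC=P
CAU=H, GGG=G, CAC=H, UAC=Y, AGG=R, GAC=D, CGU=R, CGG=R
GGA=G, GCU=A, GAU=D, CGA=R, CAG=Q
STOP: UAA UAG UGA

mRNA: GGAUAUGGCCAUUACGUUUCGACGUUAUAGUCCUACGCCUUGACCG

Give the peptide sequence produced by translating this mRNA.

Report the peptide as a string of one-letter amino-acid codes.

Answer: MAITFRRYSPTP

Derivation:
start AUG at pos 4
pos 4: AUG -> M; peptide=M
pos 7: GCC -> A; peptide=MA
pos 10: AUU -> I; peptide=MAI
pos 13: ACG -> T; peptide=MAIT
pos 16: UUU -> F; peptide=MAITF
pos 19: CGA -> R; peptide=MAITFR
pos 22: CGU -> R; peptide=MAITFRR
pos 25: UAU -> Y; peptide=MAITFRRY
pos 28: AGU -> S; peptide=MAITFRRYS
pos 31: CCU -> P; peptide=MAITFRRYSP
pos 34: ACG -> T; peptide=MAITFRRYSPT
pos 37: CCU -> P; peptide=MAITFRRYSPTP
pos 40: UGA -> STOP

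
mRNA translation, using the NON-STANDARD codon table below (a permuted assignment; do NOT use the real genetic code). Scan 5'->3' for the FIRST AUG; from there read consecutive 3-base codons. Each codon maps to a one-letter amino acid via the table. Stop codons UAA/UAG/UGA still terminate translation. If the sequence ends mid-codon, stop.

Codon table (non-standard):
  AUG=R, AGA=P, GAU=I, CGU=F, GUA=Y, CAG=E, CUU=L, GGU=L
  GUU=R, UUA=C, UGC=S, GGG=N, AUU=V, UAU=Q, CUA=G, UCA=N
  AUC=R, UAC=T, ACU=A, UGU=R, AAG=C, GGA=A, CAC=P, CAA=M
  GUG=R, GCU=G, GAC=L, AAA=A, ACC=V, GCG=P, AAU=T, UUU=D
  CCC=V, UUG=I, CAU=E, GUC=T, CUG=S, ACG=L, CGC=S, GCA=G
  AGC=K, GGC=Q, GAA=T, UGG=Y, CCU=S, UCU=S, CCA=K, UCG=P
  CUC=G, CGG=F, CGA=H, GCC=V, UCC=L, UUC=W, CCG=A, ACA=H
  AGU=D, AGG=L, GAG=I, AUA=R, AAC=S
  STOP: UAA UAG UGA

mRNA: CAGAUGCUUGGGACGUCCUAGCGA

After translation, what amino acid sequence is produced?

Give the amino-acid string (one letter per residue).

start AUG at pos 3
pos 3: AUG -> R; peptide=R
pos 6: CUU -> L; peptide=RL
pos 9: GGG -> N; peptide=RLN
pos 12: ACG -> L; peptide=RLNL
pos 15: UCC -> L; peptide=RLNLL
pos 18: UAG -> STOP

Answer: RLNLL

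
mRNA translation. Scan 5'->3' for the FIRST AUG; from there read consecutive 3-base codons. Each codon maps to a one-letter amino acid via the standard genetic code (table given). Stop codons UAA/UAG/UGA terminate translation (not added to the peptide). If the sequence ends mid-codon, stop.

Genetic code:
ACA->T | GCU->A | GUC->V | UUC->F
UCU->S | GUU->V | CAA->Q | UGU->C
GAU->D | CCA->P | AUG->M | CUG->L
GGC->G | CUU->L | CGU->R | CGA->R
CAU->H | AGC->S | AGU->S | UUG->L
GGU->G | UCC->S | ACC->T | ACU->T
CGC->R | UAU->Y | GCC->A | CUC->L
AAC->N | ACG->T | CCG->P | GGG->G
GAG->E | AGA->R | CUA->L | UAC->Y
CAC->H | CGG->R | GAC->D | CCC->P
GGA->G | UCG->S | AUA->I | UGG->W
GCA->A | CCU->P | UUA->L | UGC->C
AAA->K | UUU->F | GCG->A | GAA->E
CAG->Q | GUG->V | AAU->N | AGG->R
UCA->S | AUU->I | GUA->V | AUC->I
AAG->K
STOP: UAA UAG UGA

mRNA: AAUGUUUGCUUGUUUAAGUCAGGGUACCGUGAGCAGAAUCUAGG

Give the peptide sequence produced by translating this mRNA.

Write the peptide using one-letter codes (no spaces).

start AUG at pos 1
pos 1: AUG -> M; peptide=M
pos 4: UUU -> F; peptide=MF
pos 7: GCU -> A; peptide=MFA
pos 10: UGU -> C; peptide=MFAC
pos 13: UUA -> L; peptide=MFACL
pos 16: AGU -> S; peptide=MFACLS
pos 19: CAG -> Q; peptide=MFACLSQ
pos 22: GGU -> G; peptide=MFACLSQG
pos 25: ACC -> T; peptide=MFACLSQGT
pos 28: GUG -> V; peptide=MFACLSQGTV
pos 31: AGC -> S; peptide=MFACLSQGTVS
pos 34: AGA -> R; peptide=MFACLSQGTVSR
pos 37: AUC -> I; peptide=MFACLSQGTVSRI
pos 40: UAG -> STOP

Answer: MFACLSQGTVSRI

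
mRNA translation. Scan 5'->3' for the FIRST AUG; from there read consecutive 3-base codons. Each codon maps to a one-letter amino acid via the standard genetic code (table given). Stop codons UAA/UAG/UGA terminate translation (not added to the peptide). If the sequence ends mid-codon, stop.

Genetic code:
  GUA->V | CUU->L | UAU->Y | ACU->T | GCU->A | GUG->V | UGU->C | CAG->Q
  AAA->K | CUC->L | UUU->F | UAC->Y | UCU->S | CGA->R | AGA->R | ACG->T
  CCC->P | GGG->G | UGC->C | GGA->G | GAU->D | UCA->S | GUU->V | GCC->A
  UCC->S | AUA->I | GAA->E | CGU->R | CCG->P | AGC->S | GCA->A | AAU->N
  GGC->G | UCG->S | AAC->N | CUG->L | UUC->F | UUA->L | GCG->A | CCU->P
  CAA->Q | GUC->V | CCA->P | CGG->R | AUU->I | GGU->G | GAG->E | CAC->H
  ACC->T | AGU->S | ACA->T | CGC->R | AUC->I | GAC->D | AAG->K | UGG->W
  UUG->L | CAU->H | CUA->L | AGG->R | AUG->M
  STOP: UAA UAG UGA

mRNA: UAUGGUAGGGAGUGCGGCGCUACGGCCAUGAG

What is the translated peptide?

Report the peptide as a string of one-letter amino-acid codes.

start AUG at pos 1
pos 1: AUG -> M; peptide=M
pos 4: GUA -> V; peptide=MV
pos 7: GGG -> G; peptide=MVG
pos 10: AGU -> S; peptide=MVGS
pos 13: GCG -> A; peptide=MVGSA
pos 16: GCG -> A; peptide=MVGSAA
pos 19: CUA -> L; peptide=MVGSAAL
pos 22: CGG -> R; peptide=MVGSAALR
pos 25: CCA -> P; peptide=MVGSAALRP
pos 28: UGA -> STOP

Answer: MVGSAALRP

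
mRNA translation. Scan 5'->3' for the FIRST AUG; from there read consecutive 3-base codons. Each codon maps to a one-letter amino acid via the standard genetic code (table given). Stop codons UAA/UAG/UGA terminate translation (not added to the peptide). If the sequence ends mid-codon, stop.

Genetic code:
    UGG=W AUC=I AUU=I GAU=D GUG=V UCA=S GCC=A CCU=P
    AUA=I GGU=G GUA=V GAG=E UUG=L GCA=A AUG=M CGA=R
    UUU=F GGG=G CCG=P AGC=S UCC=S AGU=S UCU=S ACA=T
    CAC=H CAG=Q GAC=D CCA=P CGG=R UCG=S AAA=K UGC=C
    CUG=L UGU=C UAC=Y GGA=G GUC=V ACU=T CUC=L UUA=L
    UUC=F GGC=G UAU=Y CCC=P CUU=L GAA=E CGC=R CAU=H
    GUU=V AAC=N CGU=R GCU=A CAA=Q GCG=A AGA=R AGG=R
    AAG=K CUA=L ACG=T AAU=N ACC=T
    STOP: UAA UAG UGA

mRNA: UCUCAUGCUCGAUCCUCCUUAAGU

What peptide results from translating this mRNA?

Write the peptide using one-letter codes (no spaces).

start AUG at pos 4
pos 4: AUG -> M; peptide=M
pos 7: CUC -> L; peptide=ML
pos 10: GAU -> D; peptide=MLD
pos 13: CCU -> P; peptide=MLDP
pos 16: CCU -> P; peptide=MLDPP
pos 19: UAA -> STOP

Answer: MLDPP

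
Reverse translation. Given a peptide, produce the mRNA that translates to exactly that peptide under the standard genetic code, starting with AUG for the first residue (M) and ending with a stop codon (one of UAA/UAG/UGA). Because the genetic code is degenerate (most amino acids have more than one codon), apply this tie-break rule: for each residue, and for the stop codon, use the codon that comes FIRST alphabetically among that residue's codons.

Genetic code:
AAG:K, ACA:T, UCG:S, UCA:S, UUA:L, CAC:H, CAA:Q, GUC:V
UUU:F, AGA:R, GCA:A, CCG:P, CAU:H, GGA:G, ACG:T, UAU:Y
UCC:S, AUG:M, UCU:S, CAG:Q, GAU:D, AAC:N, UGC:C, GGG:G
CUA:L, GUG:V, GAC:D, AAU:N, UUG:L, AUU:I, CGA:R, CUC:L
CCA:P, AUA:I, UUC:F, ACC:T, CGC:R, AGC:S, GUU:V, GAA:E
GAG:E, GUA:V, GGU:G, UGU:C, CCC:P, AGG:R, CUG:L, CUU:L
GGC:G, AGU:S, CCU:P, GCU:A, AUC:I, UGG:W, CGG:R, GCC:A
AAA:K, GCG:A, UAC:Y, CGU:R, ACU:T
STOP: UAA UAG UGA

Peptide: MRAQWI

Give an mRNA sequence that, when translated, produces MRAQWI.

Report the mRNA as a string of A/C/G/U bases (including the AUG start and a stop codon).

Answer: mRNA: AUGAGAGCACAAUGGAUAUAA

Derivation:
residue 1: M -> AUG (start codon)
residue 2: R codons sorted = AGA,AGG,CGA,CGC,CGG,CGU -> pick first = AGA
residue 3: A codons sorted = GCA,GCC,GCG,GCU -> pick first = GCA
residue 4: Q codons sorted = CAA,CAG -> pick first = CAA
residue 5: W -> UGG (only codon)
residue 6: I codons sorted = AUA,AUC,AUU -> pick first = AUA
terminator: stop codons sorted = UAA,UAG,UGA -> pick first = UAA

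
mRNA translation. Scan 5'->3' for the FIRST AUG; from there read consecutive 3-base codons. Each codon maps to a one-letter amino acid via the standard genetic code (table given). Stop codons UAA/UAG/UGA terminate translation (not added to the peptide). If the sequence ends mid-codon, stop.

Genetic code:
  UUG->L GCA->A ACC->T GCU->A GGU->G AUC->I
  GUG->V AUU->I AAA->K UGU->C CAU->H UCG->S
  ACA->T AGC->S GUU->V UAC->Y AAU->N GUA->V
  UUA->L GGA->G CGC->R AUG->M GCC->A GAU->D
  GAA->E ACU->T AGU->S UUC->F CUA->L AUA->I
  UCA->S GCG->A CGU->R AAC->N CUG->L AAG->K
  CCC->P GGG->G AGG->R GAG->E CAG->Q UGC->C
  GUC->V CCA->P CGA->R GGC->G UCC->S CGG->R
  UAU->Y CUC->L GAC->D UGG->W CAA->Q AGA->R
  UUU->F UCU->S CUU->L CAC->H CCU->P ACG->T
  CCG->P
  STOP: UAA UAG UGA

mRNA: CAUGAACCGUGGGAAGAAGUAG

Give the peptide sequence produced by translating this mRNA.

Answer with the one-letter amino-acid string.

Answer: MNRGKK

Derivation:
start AUG at pos 1
pos 1: AUG -> M; peptide=M
pos 4: AAC -> N; peptide=MN
pos 7: CGU -> R; peptide=MNR
pos 10: GGG -> G; peptide=MNRG
pos 13: AAG -> K; peptide=MNRGK
pos 16: AAG -> K; peptide=MNRGKK
pos 19: UAG -> STOP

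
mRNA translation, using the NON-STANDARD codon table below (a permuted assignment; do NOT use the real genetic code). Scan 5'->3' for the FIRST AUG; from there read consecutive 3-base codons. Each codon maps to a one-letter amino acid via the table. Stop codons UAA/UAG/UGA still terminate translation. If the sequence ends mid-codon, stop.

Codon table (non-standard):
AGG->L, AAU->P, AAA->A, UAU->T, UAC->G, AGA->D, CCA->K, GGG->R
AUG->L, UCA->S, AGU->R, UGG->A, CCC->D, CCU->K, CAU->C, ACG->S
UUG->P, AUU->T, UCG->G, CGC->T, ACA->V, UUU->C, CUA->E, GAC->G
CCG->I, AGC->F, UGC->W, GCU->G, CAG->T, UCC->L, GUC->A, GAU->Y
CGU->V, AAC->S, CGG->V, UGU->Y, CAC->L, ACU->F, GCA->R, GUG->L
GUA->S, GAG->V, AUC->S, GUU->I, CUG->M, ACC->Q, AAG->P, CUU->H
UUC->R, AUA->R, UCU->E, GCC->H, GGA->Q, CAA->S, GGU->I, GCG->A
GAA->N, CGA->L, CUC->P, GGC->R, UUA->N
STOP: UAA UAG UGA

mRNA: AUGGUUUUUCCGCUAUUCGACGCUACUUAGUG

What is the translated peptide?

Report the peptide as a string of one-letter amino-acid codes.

start AUG at pos 0
pos 0: AUG -> L; peptide=L
pos 3: GUU -> I; peptide=LI
pos 6: UUU -> C; peptide=LIC
pos 9: CCG -> I; peptide=LICI
pos 12: CUA -> E; peptide=LICIE
pos 15: UUC -> R; peptide=LICIER
pos 18: GAC -> G; peptide=LICIERG
pos 21: GCU -> G; peptide=LICIERGG
pos 24: ACU -> F; peptide=LICIERGGF
pos 27: UAG -> STOP

Answer: LICIERGGF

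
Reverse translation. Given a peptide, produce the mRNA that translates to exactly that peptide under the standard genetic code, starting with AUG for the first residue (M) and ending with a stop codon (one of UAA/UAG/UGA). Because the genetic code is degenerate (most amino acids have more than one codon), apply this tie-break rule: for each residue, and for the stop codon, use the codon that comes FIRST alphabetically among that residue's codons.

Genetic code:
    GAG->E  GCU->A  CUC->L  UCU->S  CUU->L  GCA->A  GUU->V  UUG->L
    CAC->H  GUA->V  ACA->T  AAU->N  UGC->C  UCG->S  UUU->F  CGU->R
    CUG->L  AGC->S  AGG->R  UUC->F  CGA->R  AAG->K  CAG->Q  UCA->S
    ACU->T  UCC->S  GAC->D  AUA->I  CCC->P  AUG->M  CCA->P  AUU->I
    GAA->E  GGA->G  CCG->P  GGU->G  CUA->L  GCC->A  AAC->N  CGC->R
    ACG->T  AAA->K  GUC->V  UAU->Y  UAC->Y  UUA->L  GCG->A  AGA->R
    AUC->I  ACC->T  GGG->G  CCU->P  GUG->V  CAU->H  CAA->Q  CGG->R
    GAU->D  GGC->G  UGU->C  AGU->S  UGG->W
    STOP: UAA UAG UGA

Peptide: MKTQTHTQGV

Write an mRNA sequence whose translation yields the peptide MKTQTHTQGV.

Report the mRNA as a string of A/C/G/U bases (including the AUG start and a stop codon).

residue 1: M -> AUG (start codon)
residue 2: K codons sorted = AAA,AAG -> pick first = AAA
residue 3: T codons sorted = ACA,ACC,ACG,ACU -> pick first = ACA
residue 4: Q codons sorted = CAA,CAG -> pick first = CAA
residue 5: T codons sorted = ACA,ACC,ACG,ACU -> pick first = ACA
residue 6: H codons sorted = CAC,CAU -> pick first = CAC
residue 7: T codons sorted = ACA,ACC,ACG,ACU -> pick first = ACA
residue 8: Q codons sorted = CAA,CAG -> pick first = CAA
residue 9: G codons sorted = GGA,GGC,GGG,GGU -> pick first = GGA
residue 10: V codons sorted = GUA,GUC,GUG,GUU -> pick first = GUA
terminator: stop codons sorted = UAA,UAG,UGA -> pick first = UAA

Answer: mRNA: AUGAAAACACAAACACACACACAAGGAGUAUAA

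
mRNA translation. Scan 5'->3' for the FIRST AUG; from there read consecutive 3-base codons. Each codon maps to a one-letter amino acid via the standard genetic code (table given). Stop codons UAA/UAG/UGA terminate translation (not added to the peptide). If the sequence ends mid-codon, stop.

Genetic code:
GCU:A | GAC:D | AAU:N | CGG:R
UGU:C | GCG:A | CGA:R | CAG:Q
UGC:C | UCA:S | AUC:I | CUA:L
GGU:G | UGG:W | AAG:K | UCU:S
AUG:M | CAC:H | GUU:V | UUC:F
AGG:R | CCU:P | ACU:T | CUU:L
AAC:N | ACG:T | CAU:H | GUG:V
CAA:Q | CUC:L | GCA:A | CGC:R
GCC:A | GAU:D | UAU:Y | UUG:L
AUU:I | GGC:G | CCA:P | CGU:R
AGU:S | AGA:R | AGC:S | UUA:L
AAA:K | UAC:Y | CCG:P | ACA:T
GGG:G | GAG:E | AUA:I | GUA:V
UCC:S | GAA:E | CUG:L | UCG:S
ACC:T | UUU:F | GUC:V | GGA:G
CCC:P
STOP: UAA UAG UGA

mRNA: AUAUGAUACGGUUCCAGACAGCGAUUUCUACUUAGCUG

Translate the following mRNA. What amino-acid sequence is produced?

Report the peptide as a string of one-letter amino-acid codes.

Answer: MIRFQTAIST

Derivation:
start AUG at pos 2
pos 2: AUG -> M; peptide=M
pos 5: AUA -> I; peptide=MI
pos 8: CGG -> R; peptide=MIR
pos 11: UUC -> F; peptide=MIRF
pos 14: CAG -> Q; peptide=MIRFQ
pos 17: ACA -> T; peptide=MIRFQT
pos 20: GCG -> A; peptide=MIRFQTA
pos 23: AUU -> I; peptide=MIRFQTAI
pos 26: UCU -> S; peptide=MIRFQTAIS
pos 29: ACU -> T; peptide=MIRFQTAIST
pos 32: UAG -> STOP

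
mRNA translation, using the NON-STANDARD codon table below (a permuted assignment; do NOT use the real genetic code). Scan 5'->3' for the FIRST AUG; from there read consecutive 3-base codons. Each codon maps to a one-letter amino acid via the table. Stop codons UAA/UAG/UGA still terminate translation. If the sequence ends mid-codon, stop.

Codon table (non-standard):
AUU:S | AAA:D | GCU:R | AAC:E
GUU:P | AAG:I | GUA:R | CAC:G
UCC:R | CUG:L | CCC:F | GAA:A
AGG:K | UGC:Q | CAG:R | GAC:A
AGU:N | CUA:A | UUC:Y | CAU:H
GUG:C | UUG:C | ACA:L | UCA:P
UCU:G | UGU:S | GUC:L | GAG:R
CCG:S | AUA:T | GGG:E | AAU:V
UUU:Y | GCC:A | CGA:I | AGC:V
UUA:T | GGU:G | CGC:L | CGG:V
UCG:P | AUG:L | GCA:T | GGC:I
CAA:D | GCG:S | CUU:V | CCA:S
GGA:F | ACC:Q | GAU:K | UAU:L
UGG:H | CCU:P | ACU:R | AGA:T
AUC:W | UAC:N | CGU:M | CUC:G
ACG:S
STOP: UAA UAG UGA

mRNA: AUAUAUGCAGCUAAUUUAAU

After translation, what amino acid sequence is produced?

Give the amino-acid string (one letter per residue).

Answer: LRAS

Derivation:
start AUG at pos 4
pos 4: AUG -> L; peptide=L
pos 7: CAG -> R; peptide=LR
pos 10: CUA -> A; peptide=LRA
pos 13: AUU -> S; peptide=LRAS
pos 16: UAA -> STOP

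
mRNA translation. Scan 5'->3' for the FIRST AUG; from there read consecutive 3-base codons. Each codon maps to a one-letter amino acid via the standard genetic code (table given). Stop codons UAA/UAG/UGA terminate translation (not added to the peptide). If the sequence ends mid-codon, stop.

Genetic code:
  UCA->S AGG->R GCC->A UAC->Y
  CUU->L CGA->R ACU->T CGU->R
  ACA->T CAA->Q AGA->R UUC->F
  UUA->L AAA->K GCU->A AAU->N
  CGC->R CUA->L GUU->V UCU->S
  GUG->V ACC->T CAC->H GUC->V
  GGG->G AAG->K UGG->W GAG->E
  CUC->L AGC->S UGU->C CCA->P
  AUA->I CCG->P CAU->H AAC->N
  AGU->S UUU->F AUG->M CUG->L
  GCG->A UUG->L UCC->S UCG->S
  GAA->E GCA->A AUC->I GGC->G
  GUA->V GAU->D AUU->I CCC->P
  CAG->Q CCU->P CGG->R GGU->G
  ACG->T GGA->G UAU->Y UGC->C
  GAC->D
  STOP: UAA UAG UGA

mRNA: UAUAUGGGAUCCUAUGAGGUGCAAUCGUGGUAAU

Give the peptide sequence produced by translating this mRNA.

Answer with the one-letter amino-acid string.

Answer: MGSYEVQSW

Derivation:
start AUG at pos 3
pos 3: AUG -> M; peptide=M
pos 6: GGA -> G; peptide=MG
pos 9: UCC -> S; peptide=MGS
pos 12: UAU -> Y; peptide=MGSY
pos 15: GAG -> E; peptide=MGSYE
pos 18: GUG -> V; peptide=MGSYEV
pos 21: CAA -> Q; peptide=MGSYEVQ
pos 24: UCG -> S; peptide=MGSYEVQS
pos 27: UGG -> W; peptide=MGSYEVQSW
pos 30: UAA -> STOP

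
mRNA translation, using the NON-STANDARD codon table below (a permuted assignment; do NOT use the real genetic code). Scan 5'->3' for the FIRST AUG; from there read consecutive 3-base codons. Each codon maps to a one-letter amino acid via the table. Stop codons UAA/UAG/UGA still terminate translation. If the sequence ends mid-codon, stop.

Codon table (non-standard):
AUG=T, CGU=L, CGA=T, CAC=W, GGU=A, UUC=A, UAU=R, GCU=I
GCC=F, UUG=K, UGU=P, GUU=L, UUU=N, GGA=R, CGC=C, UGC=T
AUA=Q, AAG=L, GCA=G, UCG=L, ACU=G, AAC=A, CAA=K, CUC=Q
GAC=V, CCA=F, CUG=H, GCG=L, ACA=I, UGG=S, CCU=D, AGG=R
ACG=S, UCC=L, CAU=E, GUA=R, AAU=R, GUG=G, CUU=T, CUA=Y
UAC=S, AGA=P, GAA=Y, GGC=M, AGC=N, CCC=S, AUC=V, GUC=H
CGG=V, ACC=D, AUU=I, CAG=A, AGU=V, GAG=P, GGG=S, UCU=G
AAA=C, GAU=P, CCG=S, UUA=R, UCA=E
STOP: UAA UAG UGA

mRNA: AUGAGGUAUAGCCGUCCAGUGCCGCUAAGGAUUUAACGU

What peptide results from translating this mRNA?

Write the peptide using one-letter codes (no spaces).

start AUG at pos 0
pos 0: AUG -> T; peptide=T
pos 3: AGG -> R; peptide=TR
pos 6: UAU -> R; peptide=TRR
pos 9: AGC -> N; peptide=TRRN
pos 12: CGU -> L; peptide=TRRNL
pos 15: CCA -> F; peptide=TRRNLF
pos 18: GUG -> G; peptide=TRRNLFG
pos 21: CCG -> S; peptide=TRRNLFGS
pos 24: CUA -> Y; peptide=TRRNLFGSY
pos 27: AGG -> R; peptide=TRRNLFGSYR
pos 30: AUU -> I; peptide=TRRNLFGSYRI
pos 33: UAA -> STOP

Answer: TRRNLFGSYRI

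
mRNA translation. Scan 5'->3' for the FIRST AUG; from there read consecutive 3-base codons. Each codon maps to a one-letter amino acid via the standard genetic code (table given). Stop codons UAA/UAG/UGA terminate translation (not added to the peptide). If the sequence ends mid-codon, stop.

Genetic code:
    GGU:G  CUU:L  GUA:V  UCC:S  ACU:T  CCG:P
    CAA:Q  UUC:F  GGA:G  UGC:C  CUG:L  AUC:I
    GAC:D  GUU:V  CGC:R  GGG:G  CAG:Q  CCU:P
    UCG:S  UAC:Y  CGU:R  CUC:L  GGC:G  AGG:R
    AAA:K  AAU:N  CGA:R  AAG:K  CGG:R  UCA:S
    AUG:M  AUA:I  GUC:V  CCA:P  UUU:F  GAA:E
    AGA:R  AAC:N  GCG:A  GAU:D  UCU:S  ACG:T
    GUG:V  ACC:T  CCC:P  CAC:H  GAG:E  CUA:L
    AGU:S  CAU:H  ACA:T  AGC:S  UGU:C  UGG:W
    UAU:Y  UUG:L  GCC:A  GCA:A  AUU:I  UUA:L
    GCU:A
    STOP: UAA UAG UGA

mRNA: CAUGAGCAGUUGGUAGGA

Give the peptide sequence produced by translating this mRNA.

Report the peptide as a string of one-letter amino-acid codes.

start AUG at pos 1
pos 1: AUG -> M; peptide=M
pos 4: AGC -> S; peptide=MS
pos 7: AGU -> S; peptide=MSS
pos 10: UGG -> W; peptide=MSSW
pos 13: UAG -> STOP

Answer: MSSW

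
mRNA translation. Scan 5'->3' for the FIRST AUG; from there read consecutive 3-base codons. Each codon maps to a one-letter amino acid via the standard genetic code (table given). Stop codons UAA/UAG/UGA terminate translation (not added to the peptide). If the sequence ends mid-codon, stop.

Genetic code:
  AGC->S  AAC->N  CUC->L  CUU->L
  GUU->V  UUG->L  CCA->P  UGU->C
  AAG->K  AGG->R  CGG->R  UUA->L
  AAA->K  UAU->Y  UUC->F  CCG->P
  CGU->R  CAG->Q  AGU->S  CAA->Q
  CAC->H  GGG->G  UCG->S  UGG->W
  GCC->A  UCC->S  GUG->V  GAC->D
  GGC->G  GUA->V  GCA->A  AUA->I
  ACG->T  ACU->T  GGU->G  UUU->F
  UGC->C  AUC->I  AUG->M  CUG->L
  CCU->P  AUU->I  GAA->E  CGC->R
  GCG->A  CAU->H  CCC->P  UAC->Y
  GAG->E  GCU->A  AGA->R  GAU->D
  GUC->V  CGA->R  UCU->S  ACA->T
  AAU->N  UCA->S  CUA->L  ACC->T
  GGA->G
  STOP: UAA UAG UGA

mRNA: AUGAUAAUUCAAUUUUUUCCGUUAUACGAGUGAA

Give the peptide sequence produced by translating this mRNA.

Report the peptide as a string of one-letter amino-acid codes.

start AUG at pos 0
pos 0: AUG -> M; peptide=M
pos 3: AUA -> I; peptide=MI
pos 6: AUU -> I; peptide=MII
pos 9: CAA -> Q; peptide=MIIQ
pos 12: UUU -> F; peptide=MIIQF
pos 15: UUU -> F; peptide=MIIQFF
pos 18: CCG -> P; peptide=MIIQFFP
pos 21: UUA -> L; peptide=MIIQFFPL
pos 24: UAC -> Y; peptide=MIIQFFPLY
pos 27: GAG -> E; peptide=MIIQFFPLYE
pos 30: UGA -> STOP

Answer: MIIQFFPLYE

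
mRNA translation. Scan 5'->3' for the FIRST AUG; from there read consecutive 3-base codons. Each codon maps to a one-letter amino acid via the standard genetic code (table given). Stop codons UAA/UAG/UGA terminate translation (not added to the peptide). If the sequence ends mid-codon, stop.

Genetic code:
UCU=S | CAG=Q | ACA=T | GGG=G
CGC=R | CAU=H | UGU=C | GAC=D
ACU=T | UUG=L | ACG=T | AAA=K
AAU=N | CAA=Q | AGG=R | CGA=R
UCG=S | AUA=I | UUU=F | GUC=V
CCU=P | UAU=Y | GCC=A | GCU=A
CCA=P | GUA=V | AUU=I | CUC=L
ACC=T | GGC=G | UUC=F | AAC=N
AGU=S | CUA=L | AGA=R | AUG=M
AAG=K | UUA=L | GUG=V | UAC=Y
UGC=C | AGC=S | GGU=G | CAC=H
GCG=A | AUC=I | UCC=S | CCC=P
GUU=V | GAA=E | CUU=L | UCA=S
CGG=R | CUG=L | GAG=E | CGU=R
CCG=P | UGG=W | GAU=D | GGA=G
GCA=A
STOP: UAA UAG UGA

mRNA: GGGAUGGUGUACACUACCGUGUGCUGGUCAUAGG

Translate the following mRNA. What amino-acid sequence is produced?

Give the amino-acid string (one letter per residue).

Answer: MVYTTVCWS

Derivation:
start AUG at pos 3
pos 3: AUG -> M; peptide=M
pos 6: GUG -> V; peptide=MV
pos 9: UAC -> Y; peptide=MVY
pos 12: ACU -> T; peptide=MVYT
pos 15: ACC -> T; peptide=MVYTT
pos 18: GUG -> V; peptide=MVYTTV
pos 21: UGC -> C; peptide=MVYTTVC
pos 24: UGG -> W; peptide=MVYTTVCW
pos 27: UCA -> S; peptide=MVYTTVCWS
pos 30: UAG -> STOP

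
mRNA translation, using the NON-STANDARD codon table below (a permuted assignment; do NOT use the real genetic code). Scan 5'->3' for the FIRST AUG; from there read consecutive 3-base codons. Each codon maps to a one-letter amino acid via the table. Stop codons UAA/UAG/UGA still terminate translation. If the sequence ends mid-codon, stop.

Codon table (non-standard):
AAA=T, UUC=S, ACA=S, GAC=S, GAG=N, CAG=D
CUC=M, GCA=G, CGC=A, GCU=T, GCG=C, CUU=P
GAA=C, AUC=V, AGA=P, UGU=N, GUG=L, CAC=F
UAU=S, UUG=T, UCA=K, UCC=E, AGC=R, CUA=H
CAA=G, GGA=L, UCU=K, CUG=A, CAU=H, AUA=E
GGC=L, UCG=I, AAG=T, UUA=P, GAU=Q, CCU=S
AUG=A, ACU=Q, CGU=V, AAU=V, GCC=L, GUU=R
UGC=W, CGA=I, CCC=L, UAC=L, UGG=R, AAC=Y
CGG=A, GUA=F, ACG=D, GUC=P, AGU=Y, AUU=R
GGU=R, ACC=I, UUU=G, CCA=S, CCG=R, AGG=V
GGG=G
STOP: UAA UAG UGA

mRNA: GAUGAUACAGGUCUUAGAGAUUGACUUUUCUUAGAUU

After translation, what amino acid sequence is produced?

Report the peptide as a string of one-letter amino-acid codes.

Answer: AEDPPNRSGK

Derivation:
start AUG at pos 1
pos 1: AUG -> A; peptide=A
pos 4: AUA -> E; peptide=AE
pos 7: CAG -> D; peptide=AED
pos 10: GUC -> P; peptide=AEDP
pos 13: UUA -> P; peptide=AEDPP
pos 16: GAG -> N; peptide=AEDPPN
pos 19: AUU -> R; peptide=AEDPPNR
pos 22: GAC -> S; peptide=AEDPPNRS
pos 25: UUU -> G; peptide=AEDPPNRSG
pos 28: UCU -> K; peptide=AEDPPNRSGK
pos 31: UAG -> STOP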